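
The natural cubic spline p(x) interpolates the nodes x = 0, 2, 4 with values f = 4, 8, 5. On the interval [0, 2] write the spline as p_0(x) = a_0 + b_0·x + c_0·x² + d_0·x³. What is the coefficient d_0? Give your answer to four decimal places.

-0.2188

Write σ_i for p''(x_i). With h_i = 2, 2 and divided differences Δ_i = 2, -3/2, the continuity of p' gives the tridiagonal system
  2·σ_0 + 8·σ_1 + 2·σ_2 = 6(Δ_1 - Δ_0) = -21
Natural end conditions: σ_0 = σ_2 = 0.
Hence σ_0 = 0, σ_1 = -21/8, σ_2 = 0.
On [0, 2], with p_0(x) = a_0 + b_0·x + c_0·x² + d_0·x³: c_0 = σ_0/2 = 0, d_0 = (σ_1 - σ_0)/(6h_0) = -7/32, b_0 = Δ_0 - h_0(2σ_0 + σ_1)/6 = 23/8.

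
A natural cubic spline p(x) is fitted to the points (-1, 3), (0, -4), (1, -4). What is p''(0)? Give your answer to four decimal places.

10.5000

With σ_i denoting the second derivative at x_i, h_i = 1, 1, and Δ_i = (y_(i+1) − y_i)/h_i = -7, 0:
  1·σ_0 + 4·σ_1 + 1·σ_2 = 6(Δ_1 - Δ_0) = 42
Natural end conditions: σ_0 = σ_2 = 0.
Forward elimination and back-substitution give σ_0 = 0, σ_1 = 21/2, σ_2 = 0.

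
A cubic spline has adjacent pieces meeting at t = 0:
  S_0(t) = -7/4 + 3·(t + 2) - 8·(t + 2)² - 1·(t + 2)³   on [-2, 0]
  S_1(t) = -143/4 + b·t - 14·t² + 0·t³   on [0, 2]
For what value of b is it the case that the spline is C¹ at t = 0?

S_0'(t) = 3 - 16·(t + 2) - 3·(t + 2)², so S_0'(0) = -41. On the right, S_1'(0) = b, so b = -41.

-41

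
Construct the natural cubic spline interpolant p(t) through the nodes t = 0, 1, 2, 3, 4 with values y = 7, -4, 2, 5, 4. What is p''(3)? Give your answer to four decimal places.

-3.3214

Put σ_i = p'' at the i-th knot. Here h = (1, 1, 1, 1) and Δ = (-11, 6, 3, -1), so the interior equations h_(i-1)·σ_(i-1) + 2(h_(i-1)+h_i)·σ_i + h_i·σ_(i+1) = 6(Δ_i − Δ_(i-1)) read
  1·σ_0 + 4·σ_1 + 1·σ_2 = 6(Δ_1 - Δ_0) = 102
  1·σ_1 + 4·σ_2 + 1·σ_3 = 6(Δ_2 - Δ_1) = -18
  1·σ_2 + 4·σ_3 + 1·σ_4 = 6(Δ_3 - Δ_2) = -24
Natural end conditions: σ_0 = σ_4 = 0.
Forward elimination and back-substitution give σ_0 = 0, σ_1 = 789/28, σ_2 = -75/7, σ_3 = -93/28, σ_4 = 0.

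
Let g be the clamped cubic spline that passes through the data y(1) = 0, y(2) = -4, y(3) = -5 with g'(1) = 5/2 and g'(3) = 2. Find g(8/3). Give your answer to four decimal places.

-5.3981

With M_i denoting the second derivative at x_i, h_i = 1, 1, and Δ_i = (y_(i+1) − y_i)/h_i = -4, -1:
  1·M_0 + 4·M_1 + 1·M_2 = 6(Δ_1 - Δ_0) = 18
Clamped end conditions give two more equations: 2h_0·M_0 + h_0·M_1 = 6(Δ_0 - g'(1)) = -39 and h_1·M_1 + 2h_1·M_2 = 6(g'(3) - Δ_1) = 18.
Solving: M_0 = -97/4, M_1 = 19/2, M_2 = 17/4.
On [2, 3], g(t) = -4 - 39/8·(t - 2) + 19/4·(t - 2)² - 7/8·(t - 2)³.
With (t - 2) = 2/3: g(8/3) = -583/108.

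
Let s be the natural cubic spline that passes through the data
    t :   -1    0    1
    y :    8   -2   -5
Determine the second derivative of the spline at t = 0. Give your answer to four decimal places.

Write M_i for s''(x_i). With h_i = 1, 1 and divided differences Δ_i = -10, -3, the continuity of s' gives the tridiagonal system
  1·M_0 + 4·M_1 + 1·M_2 = 6(Δ_1 - Δ_0) = 42
Natural end conditions: M_0 = M_2 = 0.
Hence M_0 = 0, M_1 = 21/2, M_2 = 0.

10.5000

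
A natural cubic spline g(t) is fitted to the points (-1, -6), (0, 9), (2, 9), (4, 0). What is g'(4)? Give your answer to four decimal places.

-4.3636

Write M_i for g''(x_i). With h_i = 1, 2, 2 and divided differences Δ_i = 15, 0, -9/2, the continuity of g' gives the tridiagonal system
  1·M_0 + 6·M_1 + 2·M_2 = 6(Δ_1 - Δ_0) = -90
  2·M_1 + 8·M_2 + 2·M_3 = 6(Δ_2 - Δ_1) = -27
Natural end conditions: M_0 = M_3 = 0.
Solving: M_0 = 0, M_1 = -333/22, M_2 = 9/22, M_3 = 0.
On [2, 4], g'(t) = b_2 + 2c_2·(t - 2) + 3d_2·(t - 2)² with b_2 = Δ_2 - h_2(2M_2 + M_3)/6 = -105/22, c_2 = M_2/2 = 9/44, d_2 = (M_3 - M_2)/(6h_2) = -3/88. So g'(4) = -48/11.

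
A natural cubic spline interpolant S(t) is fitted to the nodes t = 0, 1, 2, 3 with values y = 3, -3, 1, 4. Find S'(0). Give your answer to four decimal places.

Let M_i = S''(x_i). Step sizes h_i = 1, 1, 1; slopes of the chords Δ_i = (y_(i+1) - y_i)/h_i = -6, 4, 3.
  1·M_0 + 4·M_1 + 1·M_2 = 6(Δ_1 - Δ_0) = 60
  1·M_1 + 4·M_2 + 1·M_3 = 6(Δ_2 - Δ_1) = -6
Natural end conditions: M_0 = M_3 = 0.
Solving the tridiagonal system: M_0 = 0, M_1 = 82/5, M_2 = -28/5, M_3 = 0.
On [0, 1], S'(t) = b_0 + 2c_0·t + 3d_0·t² with b_0 = Δ_0 - h_0(2M_0 + M_1)/6 = -131/15, c_0 = M_0/2 = 0, d_0 = (M_1 - M_0)/(6h_0) = 41/15. So S'(0) = -131/15.

-8.7333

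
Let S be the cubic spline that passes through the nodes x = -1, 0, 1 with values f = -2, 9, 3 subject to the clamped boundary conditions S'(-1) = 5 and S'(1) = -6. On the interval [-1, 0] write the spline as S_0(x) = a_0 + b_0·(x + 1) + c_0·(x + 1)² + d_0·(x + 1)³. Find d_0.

-13

With σ_i denoting the second derivative at x_i, h_i = 1, 1, and Δ_i = (y_(i+1) − y_i)/h_i = 11, -6:
  1·σ_0 + 4·σ_1 + 1·σ_2 = 6(Δ_1 - Δ_0) = -102
Clamped end conditions give two more equations: 2h_0·σ_0 + h_0·σ_1 = 6(Δ_0 - S'(-1)) = 36 and h_1·σ_1 + 2h_1·σ_2 = 6(S'(1) - Δ_1) = 0.
Solving: σ_0 = 38, σ_1 = -40, σ_2 = 20.
On [-1, 0], with S_0(x) = a_0 + b_0·(x + 1) + c_0·(x + 1)² + d_0·(x + 1)³: c_0 = σ_0/2 = 19, d_0 = (σ_1 - σ_0)/(6h_0) = -13, b_0 = Δ_0 - h_0(2σ_0 + σ_1)/6 = 5.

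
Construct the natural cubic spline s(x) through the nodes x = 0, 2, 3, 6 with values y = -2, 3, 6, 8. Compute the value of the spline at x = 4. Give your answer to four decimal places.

Write M_i for s''(x_i). With h_i = 2, 1, 3 and divided differences Δ_i = 5/2, 3, 2/3, the continuity of s' gives the tridiagonal system
  2·M_0 + 6·M_1 + 1·M_2 = 6(Δ_1 - Δ_0) = 3
  1·M_1 + 8·M_2 + 3·M_3 = 6(Δ_2 - Δ_1) = -14
Natural end conditions: M_0 = M_3 = 0.
Solving: M_0 = 0, M_1 = 38/47, M_2 = -87/47, M_3 = 0.
On [3, 6], s(x) = 6 + 355/141·(x - 3) - 87/94·(x - 3)² + 29/282·(x - 3)³.
With (x - 3) = 1: s(4) = 1085/141.

7.6950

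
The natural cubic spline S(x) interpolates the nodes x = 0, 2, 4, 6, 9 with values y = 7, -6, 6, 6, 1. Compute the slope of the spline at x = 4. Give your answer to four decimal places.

4.7911

Write M_i for S''(x_i). With h_i = 2, 2, 2, 3 and divided differences Δ_i = -13/2, 6, 0, -5/3, the continuity of S' gives the tridiagonal system
  2·M_0 + 8·M_1 + 2·M_2 = 6(Δ_1 - Δ_0) = 75
  2·M_1 + 8·M_2 + 2·M_3 = 6(Δ_2 - Δ_1) = -36
  2·M_2 + 10·M_3 + 3·M_4 = 6(Δ_3 - Δ_2) = -10
Natural end conditions: M_0 = M_4 = 0.
Solving the tridiagonal system: M_0 = 0, M_1 = 1595/142, M_2 = -1055/142, M_3 = 69/142, M_4 = 0.
On [4, 6], S'(x) = b_2 + 2c_2·(x - 4) + 3d_2·(x - 4)² with b_2 = Δ_2 - h_2(2M_2 + M_3)/6 = 2041/426, c_2 = M_2/2 = -1055/284, d_2 = (M_3 - M_2)/(6h_2) = 281/426. So S'(4) = 2041/426.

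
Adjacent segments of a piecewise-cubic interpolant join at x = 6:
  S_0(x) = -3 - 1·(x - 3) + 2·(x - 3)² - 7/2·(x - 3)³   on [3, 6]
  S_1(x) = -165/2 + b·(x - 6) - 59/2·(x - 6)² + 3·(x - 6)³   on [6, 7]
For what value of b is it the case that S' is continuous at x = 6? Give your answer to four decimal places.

-83.5000

S_0'(x) = -1 + 4·(x - 3) - 21/2·(x - 3)², so S_0'(6) = -167/2. On the right, S_1'(6) = b, so b = -167/2.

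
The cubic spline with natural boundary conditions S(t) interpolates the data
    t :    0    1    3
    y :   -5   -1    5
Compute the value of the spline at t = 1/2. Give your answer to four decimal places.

-2.9375

Let σ_i = S''(x_i). Step sizes h_i = 1, 2; slopes of the chords Δ_i = (y_(i+1) - y_i)/h_i = 4, 3.
  1·σ_0 + 6·σ_1 + 2·σ_2 = 6(Δ_1 - Δ_0) = -6
Natural end conditions: σ_0 = σ_2 = 0.
Forward elimination and back-substitution give σ_0 = 0, σ_1 = -1, σ_2 = 0.
On [0, 1], S(t) = -5 + 25/6·t + 0·t² - 1/6·t³.
With t = 1/2: S(1/2) = -47/16.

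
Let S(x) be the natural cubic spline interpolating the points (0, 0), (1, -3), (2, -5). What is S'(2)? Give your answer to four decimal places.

With m_i denoting the second derivative at x_i, h_i = 1, 1, and Δ_i = (y_(i+1) − y_i)/h_i = -3, -2:
  1·m_0 + 4·m_1 + 1·m_2 = 6(Δ_1 - Δ_0) = 6
Natural end conditions: m_0 = m_2 = 0.
Solving: m_0 = 0, m_1 = 3/2, m_2 = 0.
On [1, 2], S'(x) = b_1 + 2c_1·(x - 1) + 3d_1·(x - 1)² with b_1 = Δ_1 - h_1(2m_1 + m_2)/6 = -5/2, c_1 = m_1/2 = 3/4, d_1 = (m_2 - m_1)/(6h_1) = -1/4. So S'(2) = -7/4.

-1.7500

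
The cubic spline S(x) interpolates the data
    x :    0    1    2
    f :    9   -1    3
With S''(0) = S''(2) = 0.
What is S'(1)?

Write M_i for S''(x_i). With h_i = 1, 1 and divided differences Δ_i = -10, 4, the continuity of S' gives the tridiagonal system
  1·M_0 + 4·M_1 + 1·M_2 = 6(Δ_1 - Δ_0) = 84
Natural end conditions: M_0 = M_2 = 0.
Hence M_0 = 0, M_1 = 21, M_2 = 0.
On [1, 2], S'(x) = b_1 + 2c_1·(x - 1) + 3d_1·(x - 1)² with b_1 = Δ_1 - h_1(2M_1 + M_2)/6 = -3, c_1 = M_1/2 = 21/2, d_1 = (M_2 - M_1)/(6h_1) = -7/2. So S'(1) = -3.

-3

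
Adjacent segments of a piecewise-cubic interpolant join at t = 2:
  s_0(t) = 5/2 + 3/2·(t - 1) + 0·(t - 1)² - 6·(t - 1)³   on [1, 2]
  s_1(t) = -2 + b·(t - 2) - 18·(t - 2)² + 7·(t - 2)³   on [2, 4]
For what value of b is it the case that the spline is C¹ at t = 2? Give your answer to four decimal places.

s_0'(t) = 3/2 + 0·(t - 1) - 18·(t - 1)², so s_0'(2) = -33/2. On the right, s_1'(2) = b, so b = -33/2.

-16.5000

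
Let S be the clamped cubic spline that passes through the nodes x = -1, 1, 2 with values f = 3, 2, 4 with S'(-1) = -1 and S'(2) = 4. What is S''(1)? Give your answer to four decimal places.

1.6667

With M_i denoting the second derivative at x_i, h_i = 2, 1, and Δ_i = (y_(i+1) − y_i)/h_i = -1/2, 2:
  2·M_0 + 6·M_1 + 1·M_2 = 6(Δ_1 - Δ_0) = 15
Clamped end conditions give two more equations: 2h_0·M_0 + h_0·M_1 = 6(Δ_0 - S'(-1)) = 3 and h_1·M_1 + 2h_1·M_2 = 6(S'(2) - Δ_1) = 12.
Forward elimination and back-substitution give M_0 = -1/12, M_1 = 5/3, M_2 = 31/6.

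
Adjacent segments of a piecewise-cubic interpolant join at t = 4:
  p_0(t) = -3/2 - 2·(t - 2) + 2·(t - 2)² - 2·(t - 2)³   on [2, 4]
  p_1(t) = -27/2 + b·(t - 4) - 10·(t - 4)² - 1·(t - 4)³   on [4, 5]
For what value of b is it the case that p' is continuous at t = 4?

-18

p_0'(t) = -2 + 4·(t - 2) - 6·(t - 2)², so p_0'(4) = -18. On the right, p_1'(4) = b, so b = -18.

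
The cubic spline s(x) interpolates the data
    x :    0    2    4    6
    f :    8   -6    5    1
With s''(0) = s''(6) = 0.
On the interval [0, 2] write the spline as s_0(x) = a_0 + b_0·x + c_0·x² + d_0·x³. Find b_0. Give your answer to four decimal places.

-10.8333

Let M_i = s''(x_i). Step sizes h_i = 2, 2, 2; slopes of the chords Δ_i = (y_(i+1) - y_i)/h_i = -7, 11/2, -2.
  2·M_0 + 8·M_1 + 2·M_2 = 6(Δ_1 - Δ_0) = 75
  2·M_1 + 8·M_2 + 2·M_3 = 6(Δ_2 - Δ_1) = -45
Natural end conditions: M_0 = M_3 = 0.
Forward elimination and back-substitution give M_0 = 0, M_1 = 23/2, M_2 = -17/2, M_3 = 0.
On [0, 2], with s_0(x) = a_0 + b_0·x + c_0·x² + d_0·x³: c_0 = M_0/2 = 0, d_0 = (M_1 - M_0)/(6h_0) = 23/24, b_0 = Δ_0 - h_0(2M_0 + M_1)/6 = -65/6.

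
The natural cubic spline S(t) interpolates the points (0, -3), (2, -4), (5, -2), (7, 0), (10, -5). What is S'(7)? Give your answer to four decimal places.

Put M_i = S'' at the i-th knot. Here h = (2, 3, 2, 3) and Δ = (-1/2, 2/3, 1, -5/3), so the interior equations h_(i-1)·M_(i-1) + 2(h_(i-1)+h_i)·M_i + h_i·M_(i+1) = 6(Δ_i − Δ_(i-1)) read
  2·M_0 + 10·M_1 + 3·M_2 = 6(Δ_1 - Δ_0) = 7
  3·M_1 + 10·M_2 + 2·M_3 = 6(Δ_2 - Δ_1) = 2
  2·M_2 + 10·M_3 + 3·M_4 = 6(Δ_3 - Δ_2) = -16
Natural end conditions: M_0 = M_4 = 0.
Solving: M_0 = 0, M_1 = 86/145, M_2 = 31/87, M_3 = -727/435, M_4 = 0.
On [7, 10], S'(t) = b_3 + 2c_3·(t - 7) + 3d_3·(t - 7)² with b_3 = Δ_3 - h_3(2M_3 + M_4)/6 = 2/435, c_3 = M_3/2 = -727/870, d_3 = (M_4 - M_3)/(6h_3) = 727/7830. So S'(7) = 2/435.

0.0046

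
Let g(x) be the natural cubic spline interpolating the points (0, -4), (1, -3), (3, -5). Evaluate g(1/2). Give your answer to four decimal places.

-3.3750

Write M_i for g''(x_i). With h_i = 1, 2 and divided differences Δ_i = 1, -1, the continuity of g' gives the tridiagonal system
  1·M_0 + 6·M_1 + 2·M_2 = 6(Δ_1 - Δ_0) = -12
Natural end conditions: M_0 = M_2 = 0.
Solving: M_0 = 0, M_1 = -2, M_2 = 0.
On [0, 1], g(x) = -4 + 4/3·x + 0·x² - 1/3·x³.
With x = 1/2: g(1/2) = -27/8.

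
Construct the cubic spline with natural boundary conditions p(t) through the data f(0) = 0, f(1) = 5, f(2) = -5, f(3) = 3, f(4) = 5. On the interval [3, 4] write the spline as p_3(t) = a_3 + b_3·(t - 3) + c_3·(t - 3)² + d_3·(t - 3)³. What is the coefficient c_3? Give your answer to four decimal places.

-9.4821

Write M_i for p''(x_i). With h_i = 1, 1, 1, 1 and divided differences Δ_i = 5, -10, 8, 2, the continuity of p' gives the tridiagonal system
  1·M_0 + 4·M_1 + 1·M_2 = 6(Δ_1 - Δ_0) = -90
  1·M_1 + 4·M_2 + 1·M_3 = 6(Δ_2 - Δ_1) = 108
  1·M_2 + 4·M_3 + 1·M_4 = 6(Δ_3 - Δ_2) = -36
Natural end conditions: M_0 = M_4 = 0.
Solving the tridiagonal system: M_0 = 0, M_1 = -909/28, M_2 = 279/7, M_3 = -531/28, M_4 = 0.
On [3, 4], with p_3(t) = a_3 + b_3·(t - 3) + c_3·(t - 3)² + d_3·(t - 3)³: c_3 = M_3/2 = -531/56, d_3 = (M_4 - M_3)/(6h_3) = 177/56, b_3 = Δ_3 - h_3(2M_3 + M_4)/6 = 233/28.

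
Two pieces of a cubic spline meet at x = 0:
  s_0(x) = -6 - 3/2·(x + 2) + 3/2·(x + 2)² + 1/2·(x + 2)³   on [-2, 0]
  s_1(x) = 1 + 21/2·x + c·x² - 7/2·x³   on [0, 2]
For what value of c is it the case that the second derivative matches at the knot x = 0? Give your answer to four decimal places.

s_0''(x) = 3 + 3·(x + 2), so s_0''(0) = 9. On the right, s_1''(0) = 2c, so c = 9/2.

4.5000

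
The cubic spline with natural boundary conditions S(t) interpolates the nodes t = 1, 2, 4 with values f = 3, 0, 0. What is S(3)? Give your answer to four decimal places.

-0.7500

Let m_i = S''(x_i). Step sizes h_i = 1, 2; slopes of the chords Δ_i = (y_(i+1) - y_i)/h_i = -3, 0.
  1·m_0 + 6·m_1 + 2·m_2 = 6(Δ_1 - Δ_0) = 18
Natural end conditions: m_0 = m_2 = 0.
Solving the tridiagonal system: m_0 = 0, m_1 = 3, m_2 = 0.
On [2, 4], S(t) = 0 - 2·(t - 2) + 3/2·(t - 2)² - 1/4·(t - 2)³.
With (t - 2) = 1: S(3) = -3/4.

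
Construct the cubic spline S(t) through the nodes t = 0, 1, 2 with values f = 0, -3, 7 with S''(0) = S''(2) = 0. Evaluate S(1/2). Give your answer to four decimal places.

Put m_i = S'' at the i-th knot. Here h = (1, 1) and Δ = (-3, 10), so the interior equations h_(i-1)·m_(i-1) + 2(h_(i-1)+h_i)·m_i + h_i·m_(i+1) = 6(Δ_i − Δ_(i-1)) read
  1·m_0 + 4·m_1 + 1·m_2 = 6(Δ_1 - Δ_0) = 78
Natural end conditions: m_0 = m_2 = 0.
Hence m_0 = 0, m_1 = 39/2, m_2 = 0.
On [0, 1], S(t) = 0 - 25/4·t + 0·t² + 13/4·t³.
With t = 1/2: S(1/2) = -87/32.

-2.7188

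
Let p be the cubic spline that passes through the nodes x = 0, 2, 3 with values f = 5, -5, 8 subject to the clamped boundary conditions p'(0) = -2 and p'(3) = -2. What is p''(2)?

Put M_i = p'' at the i-th knot. Here h = (2, 1) and Δ = (-5, 13), so the interior equations h_(i-1)·M_(i-1) + 2(h_(i-1)+h_i)·M_i + h_i·M_(i+1) = 6(Δ_i − Δ_(i-1)) read
  2·M_0 + 6·M_1 + 1·M_2 = 6(Δ_1 - Δ_0) = 108
Clamped end conditions give two more equations: 2h_0·M_0 + h_0·M_1 = 6(Δ_0 - p'(0)) = -18 and h_1·M_1 + 2h_1·M_2 = 6(p'(3) - Δ_1) = -90.
Solving the tridiagonal system: M_0 = -45/2, M_1 = 36, M_2 = -63.

36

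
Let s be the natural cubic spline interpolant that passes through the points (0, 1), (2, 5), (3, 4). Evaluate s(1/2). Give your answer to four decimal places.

Let σ_i = s''(x_i). Step sizes h_i = 2, 1; slopes of the chords Δ_i = (y_(i+1) - y_i)/h_i = 2, -1.
  2·σ_0 + 6·σ_1 + 1·σ_2 = 6(Δ_1 - Δ_0) = -18
Natural end conditions: σ_0 = σ_2 = 0.
Hence σ_0 = 0, σ_1 = -3, σ_2 = 0.
On [0, 2], s(t) = 1 + 3·t + 0·t² - 1/4·t³.
With t = 1/2: s(1/2) = 79/32.

2.4688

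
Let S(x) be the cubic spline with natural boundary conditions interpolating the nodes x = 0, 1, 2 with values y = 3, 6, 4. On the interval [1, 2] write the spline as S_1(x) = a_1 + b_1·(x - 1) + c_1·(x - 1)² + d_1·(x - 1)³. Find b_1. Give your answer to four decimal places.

0.5000

Let M_i = S''(x_i). Step sizes h_i = 1, 1; slopes of the chords Δ_i = (y_(i+1) - y_i)/h_i = 3, -2.
  1·M_0 + 4·M_1 + 1·M_2 = 6(Δ_1 - Δ_0) = -30
Natural end conditions: M_0 = M_2 = 0.
Hence M_0 = 0, M_1 = -15/2, M_2 = 0.
On [1, 2], with S_1(x) = a_1 + b_1·(x - 1) + c_1·(x - 1)² + d_1·(x - 1)³: c_1 = M_1/2 = -15/4, d_1 = (M_2 - M_1)/(6h_1) = 5/4, b_1 = Δ_1 - h_1(2M_1 + M_2)/6 = 1/2.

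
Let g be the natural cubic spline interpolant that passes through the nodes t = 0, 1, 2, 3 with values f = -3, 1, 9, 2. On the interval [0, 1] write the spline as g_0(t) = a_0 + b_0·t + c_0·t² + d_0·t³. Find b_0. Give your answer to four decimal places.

Let M_i = g''(x_i). Step sizes h_i = 1, 1, 1; slopes of the chords Δ_i = (y_(i+1) - y_i)/h_i = 4, 8, -7.
  1·M_0 + 4·M_1 + 1·M_2 = 6(Δ_1 - Δ_0) = 24
  1·M_1 + 4·M_2 + 1·M_3 = 6(Δ_2 - Δ_1) = -90
Natural end conditions: M_0 = M_3 = 0.
Hence M_0 = 0, M_1 = 62/5, M_2 = -128/5, M_3 = 0.
On [0, 1], with g_0(t) = a_0 + b_0·t + c_0·t² + d_0·t³: c_0 = M_0/2 = 0, d_0 = (M_1 - M_0)/(6h_0) = 31/15, b_0 = Δ_0 - h_0(2M_0 + M_1)/6 = 29/15.

1.9333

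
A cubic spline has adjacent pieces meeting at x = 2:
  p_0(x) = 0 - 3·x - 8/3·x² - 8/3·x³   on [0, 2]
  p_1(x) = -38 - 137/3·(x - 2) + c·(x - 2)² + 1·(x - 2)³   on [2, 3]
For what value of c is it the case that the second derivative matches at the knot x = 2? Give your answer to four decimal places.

-18.6667

p_0''(x) = -16/3 - 16·x, so p_0''(2) = -112/3. On the right, p_1''(2) = 2c, so c = -56/3.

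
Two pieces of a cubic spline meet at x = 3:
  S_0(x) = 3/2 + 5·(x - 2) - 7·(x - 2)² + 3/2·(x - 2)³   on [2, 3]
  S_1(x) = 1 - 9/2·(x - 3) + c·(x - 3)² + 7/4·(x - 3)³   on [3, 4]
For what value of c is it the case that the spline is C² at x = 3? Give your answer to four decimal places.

S_0''(x) = -14 + 9·(x - 2), so S_0''(3) = -5. On the right, S_1''(3) = 2c, so c = -5/2.

-2.5000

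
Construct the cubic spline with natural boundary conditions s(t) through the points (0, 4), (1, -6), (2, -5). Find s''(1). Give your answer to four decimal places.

16.5000

Write m_i for s''(x_i). With h_i = 1, 1 and divided differences Δ_i = -10, 1, the continuity of s' gives the tridiagonal system
  1·m_0 + 4·m_1 + 1·m_2 = 6(Δ_1 - Δ_0) = 66
Natural end conditions: m_0 = m_2 = 0.
Forward elimination and back-substitution give m_0 = 0, m_1 = 33/2, m_2 = 0.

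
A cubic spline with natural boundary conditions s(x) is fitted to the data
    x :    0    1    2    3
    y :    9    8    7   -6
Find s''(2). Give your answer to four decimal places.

Let σ_i = s''(x_i). Step sizes h_i = 1, 1, 1; slopes of the chords Δ_i = (y_(i+1) - y_i)/h_i = -1, -1, -13.
  1·σ_0 + 4·σ_1 + 1·σ_2 = 6(Δ_1 - Δ_0) = 0
  1·σ_1 + 4·σ_2 + 1·σ_3 = 6(Δ_2 - Δ_1) = -72
Natural end conditions: σ_0 = σ_3 = 0.
Solving the tridiagonal system: σ_0 = 0, σ_1 = 24/5, σ_2 = -96/5, σ_3 = 0.

-19.2000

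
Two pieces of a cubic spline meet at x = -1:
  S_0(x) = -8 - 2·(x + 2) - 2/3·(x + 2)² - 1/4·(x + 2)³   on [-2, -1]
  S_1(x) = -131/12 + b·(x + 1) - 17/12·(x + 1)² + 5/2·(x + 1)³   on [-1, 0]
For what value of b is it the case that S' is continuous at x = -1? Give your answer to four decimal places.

-4.0833

S_0'(x) = -2 - 4/3·(x + 2) - 3/4·(x + 2)², so S_0'(-1) = -49/12. On the right, S_1'(-1) = b, so b = -49/12.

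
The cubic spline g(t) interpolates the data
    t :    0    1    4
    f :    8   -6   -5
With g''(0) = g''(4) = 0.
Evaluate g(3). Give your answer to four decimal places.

-10.1111

Let M_i = g''(x_i). Step sizes h_i = 1, 3; slopes of the chords Δ_i = (y_(i+1) - y_i)/h_i = -14, 1/3.
  1·M_0 + 8·M_1 + 3·M_2 = 6(Δ_1 - Δ_0) = 86
Natural end conditions: M_0 = M_2 = 0.
Solving: M_0 = 0, M_1 = 43/4, M_2 = 0.
On [1, 4], g(t) = -6 - 125/12·(t - 1) + 43/8·(t - 1)² - 43/72·(t - 1)³.
With (t - 1) = 2: g(3) = -91/9.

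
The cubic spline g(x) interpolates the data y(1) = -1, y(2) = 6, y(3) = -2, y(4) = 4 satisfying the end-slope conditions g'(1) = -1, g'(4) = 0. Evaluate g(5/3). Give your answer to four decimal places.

4.1309

Write m_i for g''(x_i). With h_i = 1, 1, 1 and divided differences Δ_i = 7, -8, 6, the continuity of g' gives the tridiagonal system
  1·m_0 + 4·m_1 + 1·m_2 = 6(Δ_1 - Δ_0) = -90
  1·m_1 + 4·m_2 + 1·m_3 = 6(Δ_2 - Δ_1) = 84
Clamped end conditions give two more equations: 2h_0·m_0 + h_0·m_1 = 6(Δ_0 - g'(1)) = 48 and h_2·m_2 + 2h_2·m_3 = 6(g'(4) - Δ_2) = -36.
Solving the tridiagonal system: m_0 = 694/15, m_1 = -668/15, m_2 = 628/15, m_3 = -584/15.
On [1, 2], g(x) = -1 - 1·(x - 1) + 347/15·(x - 1)² - 227/15·(x - 1)³.
With (x - 1) = 2/3: g(5/3) = 1673/405.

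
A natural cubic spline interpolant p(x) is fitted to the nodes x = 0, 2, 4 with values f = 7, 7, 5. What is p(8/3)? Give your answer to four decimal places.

Put m_i = p'' at the i-th knot. Here h = (2, 2) and Δ = (0, -1), so the interior equations h_(i-1)·m_(i-1) + 2(h_(i-1)+h_i)·m_i + h_i·m_(i+1) = 6(Δ_i − Δ_(i-1)) read
  2·m_0 + 8·m_1 + 2·m_2 = 6(Δ_1 - Δ_0) = -6
Natural end conditions: m_0 = m_2 = 0.
Hence m_0 = 0, m_1 = -3/4, m_2 = 0.
On [2, 4], p(x) = 7 - 1/2·(x - 2) - 3/8·(x - 2)² + 1/16·(x - 2)³.
With (x - 2) = 2/3: p(8/3) = 176/27.

6.5185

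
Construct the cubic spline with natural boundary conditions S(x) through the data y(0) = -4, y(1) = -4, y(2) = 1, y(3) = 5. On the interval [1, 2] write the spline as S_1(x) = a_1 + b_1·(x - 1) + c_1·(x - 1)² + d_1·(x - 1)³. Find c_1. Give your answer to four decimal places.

4.2000

Let σ_i = S''(x_i). Step sizes h_i = 1, 1, 1; slopes of the chords Δ_i = (y_(i+1) - y_i)/h_i = 0, 5, 4.
  1·σ_0 + 4·σ_1 + 1·σ_2 = 6(Δ_1 - Δ_0) = 30
  1·σ_1 + 4·σ_2 + 1·σ_3 = 6(Δ_2 - Δ_1) = -6
Natural end conditions: σ_0 = σ_3 = 0.
Forward elimination and back-substitution give σ_0 = 0, σ_1 = 42/5, σ_2 = -18/5, σ_3 = 0.
On [1, 2], with S_1(x) = a_1 + b_1·(x - 1) + c_1·(x - 1)² + d_1·(x - 1)³: c_1 = σ_1/2 = 21/5, d_1 = (σ_2 - σ_1)/(6h_1) = -2, b_1 = Δ_1 - h_1(2σ_1 + σ_2)/6 = 14/5.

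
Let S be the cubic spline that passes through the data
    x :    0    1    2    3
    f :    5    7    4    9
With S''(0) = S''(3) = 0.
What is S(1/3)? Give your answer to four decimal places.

Write M_i for S''(x_i). With h_i = 1, 1, 1 and divided differences Δ_i = 2, -3, 5, the continuity of S' gives the tridiagonal system
  1·M_0 + 4·M_1 + 1·M_2 = 6(Δ_1 - Δ_0) = -30
  1·M_1 + 4·M_2 + 1·M_3 = 6(Δ_2 - Δ_1) = 48
Natural end conditions: M_0 = M_3 = 0.
Solving: M_0 = 0, M_1 = -56/5, M_2 = 74/5, M_3 = 0.
On [0, 1], S(x) = 5 + 58/15·x + 0·x² - 28/15·x³.
With x = 1/3: S(1/3) = 2519/405.

6.2198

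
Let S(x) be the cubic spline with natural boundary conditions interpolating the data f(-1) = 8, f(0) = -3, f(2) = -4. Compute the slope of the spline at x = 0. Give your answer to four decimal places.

-7.5000

With σ_i denoting the second derivative at x_i, h_i = 1, 2, and Δ_i = (y_(i+1) − y_i)/h_i = -11, -1/2:
  1·σ_0 + 6·σ_1 + 2·σ_2 = 6(Δ_1 - Δ_0) = 63
Natural end conditions: σ_0 = σ_2 = 0.
Solving: σ_0 = 0, σ_1 = 21/2, σ_2 = 0.
On [0, 2], S'(x) = b_1 + 2c_1·x + 3d_1·x² with b_1 = Δ_1 - h_1(2σ_1 + σ_2)/6 = -15/2, c_1 = σ_1/2 = 21/4, d_1 = (σ_2 - σ_1)/(6h_1) = -7/8. So S'(0) = -15/2.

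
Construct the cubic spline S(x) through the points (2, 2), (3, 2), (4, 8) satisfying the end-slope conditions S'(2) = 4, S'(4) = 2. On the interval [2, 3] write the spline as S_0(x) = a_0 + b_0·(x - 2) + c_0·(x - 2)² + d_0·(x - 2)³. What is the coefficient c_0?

With M_i denoting the second derivative at x_i, h_i = 1, 1, and Δ_i = (y_(i+1) − y_i)/h_i = 0, 6:
  1·M_0 + 4·M_1 + 1·M_2 = 6(Δ_1 - Δ_0) = 36
Clamped end conditions give two more equations: 2h_0·M_0 + h_0·M_1 = 6(Δ_0 - S'(2)) = -24 and h_1·M_1 + 2h_1·M_2 = 6(S'(4) - Δ_1) = -24.
Solving: M_0 = -22, M_1 = 20, M_2 = -22.
On [2, 3], with S_0(x) = a_0 + b_0·(x - 2) + c_0·(x - 2)² + d_0·(x - 2)³: c_0 = M_0/2 = -11, d_0 = (M_1 - M_0)/(6h_0) = 7, b_0 = Δ_0 - h_0(2M_0 + M_1)/6 = 4.

-11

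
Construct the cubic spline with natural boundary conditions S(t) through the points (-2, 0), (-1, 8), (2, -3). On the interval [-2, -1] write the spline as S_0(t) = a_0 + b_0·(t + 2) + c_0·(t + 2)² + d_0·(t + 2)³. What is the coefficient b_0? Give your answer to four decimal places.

9.4583

Put M_i = S'' at the i-th knot. Here h = (1, 3) and Δ = (8, -11/3), so the interior equations h_(i-1)·M_(i-1) + 2(h_(i-1)+h_i)·M_i + h_i·M_(i+1) = 6(Δ_i − Δ_(i-1)) read
  1·M_0 + 8·M_1 + 3·M_2 = 6(Δ_1 - Δ_0) = -70
Natural end conditions: M_0 = M_2 = 0.
Solving: M_0 = 0, M_1 = -35/4, M_2 = 0.
On [-2, -1], with S_0(t) = a_0 + b_0·(t + 2) + c_0·(t + 2)² + d_0·(t + 2)³: c_0 = M_0/2 = 0, d_0 = (M_1 - M_0)/(6h_0) = -35/24, b_0 = Δ_0 - h_0(2M_0 + M_1)/6 = 227/24.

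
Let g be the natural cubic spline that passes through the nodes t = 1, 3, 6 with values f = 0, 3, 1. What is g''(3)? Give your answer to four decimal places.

-1.3000

Let m_i = g''(x_i). Step sizes h_i = 2, 3; slopes of the chords Δ_i = (y_(i+1) - y_i)/h_i = 3/2, -2/3.
  2·m_0 + 10·m_1 + 3·m_2 = 6(Δ_1 - Δ_0) = -13
Natural end conditions: m_0 = m_2 = 0.
Solving: m_0 = 0, m_1 = -13/10, m_2 = 0.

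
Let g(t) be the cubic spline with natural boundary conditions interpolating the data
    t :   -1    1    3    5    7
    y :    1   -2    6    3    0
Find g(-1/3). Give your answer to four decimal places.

-1.1058

Put M_i = g'' at the i-th knot. Here h = (2, 2, 2, 2) and Δ = (-3/2, 4, -3/2, -3/2), so the interior equations h_(i-1)·M_(i-1) + 2(h_(i-1)+h_i)·M_i + h_i·M_(i+1) = 6(Δ_i − Δ_(i-1)) read
  2·M_0 + 8·M_1 + 2·M_2 = 6(Δ_1 - Δ_0) = 33
  2·M_1 + 8·M_2 + 2·M_3 = 6(Δ_2 - Δ_1) = -33
  2·M_2 + 8·M_3 + 2·M_4 = 6(Δ_3 - Δ_2) = 0
Natural end conditions: M_0 = M_4 = 0.
Solving the tridiagonal system: M_0 = 0, M_1 = 627/112, M_2 = -165/28, M_3 = 165/112, M_4 = 0.
On [-1, 1], g(t) = 1 - 377/112·(t + 1) + 0·(t + 1)² + 209/448·(t + 1)³.
With (t + 1) = 2/3: g(-1/3) = -209/189.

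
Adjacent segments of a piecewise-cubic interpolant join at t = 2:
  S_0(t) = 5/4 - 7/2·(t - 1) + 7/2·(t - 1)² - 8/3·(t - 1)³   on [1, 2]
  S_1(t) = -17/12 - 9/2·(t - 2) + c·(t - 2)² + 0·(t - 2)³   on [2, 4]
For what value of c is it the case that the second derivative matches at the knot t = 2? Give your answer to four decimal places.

S_0''(t) = 7 - 16·(t - 1), so S_0''(2) = -9. On the right, S_1''(2) = 2c, so c = -9/2.

-4.5000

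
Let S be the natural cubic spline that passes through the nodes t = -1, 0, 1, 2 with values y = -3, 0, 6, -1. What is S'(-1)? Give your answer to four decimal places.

1.3333

Put σ_i = S'' at the i-th knot. Here h = (1, 1, 1) and Δ = (3, 6, -7), so the interior equations h_(i-1)·σ_(i-1) + 2(h_(i-1)+h_i)·σ_i + h_i·σ_(i+1) = 6(Δ_i − Δ_(i-1)) read
  1·σ_0 + 4·σ_1 + 1·σ_2 = 6(Δ_1 - Δ_0) = 18
  1·σ_1 + 4·σ_2 + 1·σ_3 = 6(Δ_2 - Δ_1) = -78
Natural end conditions: σ_0 = σ_3 = 0.
Hence σ_0 = 0, σ_1 = 10, σ_2 = -22, σ_3 = 0.
On [-1, 0], S'(t) = b_0 + 2c_0·(t + 1) + 3d_0·(t + 1)² with b_0 = Δ_0 - h_0(2σ_0 + σ_1)/6 = 4/3, c_0 = σ_0/2 = 0, d_0 = (σ_1 - σ_0)/(6h_0) = 5/3. So S'(-1) = 4/3.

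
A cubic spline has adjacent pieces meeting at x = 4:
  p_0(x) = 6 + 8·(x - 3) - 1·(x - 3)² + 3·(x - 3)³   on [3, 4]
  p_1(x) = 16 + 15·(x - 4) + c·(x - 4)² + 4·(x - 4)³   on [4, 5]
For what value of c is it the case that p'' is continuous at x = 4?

8

p_0''(x) = -2 + 18·(x - 3), so p_0''(4) = 16. On the right, p_1''(4) = 2c, so c = 8.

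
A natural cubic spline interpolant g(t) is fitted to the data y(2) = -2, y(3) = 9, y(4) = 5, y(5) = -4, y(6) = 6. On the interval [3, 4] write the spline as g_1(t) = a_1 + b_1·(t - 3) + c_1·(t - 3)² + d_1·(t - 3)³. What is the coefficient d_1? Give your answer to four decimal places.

Let m_i = g''(x_i). Step sizes h_i = 1, 1, 1, 1; slopes of the chords Δ_i = (y_(i+1) - y_i)/h_i = 11, -4, -9, 10.
  1·m_0 + 4·m_1 + 1·m_2 = 6(Δ_1 - Δ_0) = -90
  1·m_1 + 4·m_2 + 1·m_3 = 6(Δ_2 - Δ_1) = -30
  1·m_2 + 4·m_3 + 1·m_4 = 6(Δ_3 - Δ_2) = 114
Natural end conditions: m_0 = m_4 = 0.
Forward elimination and back-substitution give m_0 = 0, m_1 = -279/14, m_2 = -72/7, m_3 = 435/14, m_4 = 0.
On [3, 4], with g_1(t) = a_1 + b_1·(t - 3) + c_1·(t - 3)² + d_1·(t - 3)³: c_1 = m_1/2 = -279/28, d_1 = (m_2 - m_1)/(6h_1) = 45/28, b_1 = Δ_1 - h_1(2m_1 + m_2)/6 = 61/14.

1.6071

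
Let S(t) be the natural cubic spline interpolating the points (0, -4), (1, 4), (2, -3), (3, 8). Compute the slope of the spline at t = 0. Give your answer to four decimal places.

Let m_i = S''(x_i). Step sizes h_i = 1, 1, 1; slopes of the chords Δ_i = (y_(i+1) - y_i)/h_i = 8, -7, 11.
  1·m_0 + 4·m_1 + 1·m_2 = 6(Δ_1 - Δ_0) = -90
  1·m_1 + 4·m_2 + 1·m_3 = 6(Δ_2 - Δ_1) = 108
Natural end conditions: m_0 = m_3 = 0.
Solving: m_0 = 0, m_1 = -156/5, m_2 = 174/5, m_3 = 0.
On [0, 1], S'(t) = b_0 + 2c_0·t + 3d_0·t² with b_0 = Δ_0 - h_0(2m_0 + m_1)/6 = 66/5, c_0 = m_0/2 = 0, d_0 = (m_1 - m_0)/(6h_0) = -26/5. So S'(0) = 66/5.

13.2000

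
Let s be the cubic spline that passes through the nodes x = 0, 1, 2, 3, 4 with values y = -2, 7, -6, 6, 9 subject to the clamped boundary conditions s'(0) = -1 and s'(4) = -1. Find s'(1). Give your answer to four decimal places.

With m_i denoting the second derivative at x_i, h_i = 1, 1, 1, 1, and Δ_i = (y_(i+1) − y_i)/h_i = 9, -13, 12, 3:
  1·m_0 + 4·m_1 + 1·m_2 = 6(Δ_1 - Δ_0) = -132
  1·m_1 + 4·m_2 + 1·m_3 = 6(Δ_2 - Δ_1) = 150
  1·m_2 + 4·m_3 + 1·m_4 = 6(Δ_3 - Δ_2) = -54
Clamped end conditions give two more equations: 2h_0·m_0 + h_0·m_1 = 6(Δ_0 - s'(0)) = 60 and h_3·m_3 + 2h_3·m_4 = 6(s'(4) - Δ_3) = -24.
Forward elimination and back-substitution give m_0 = 1731/28, m_1 = -891/14, m_2 = 243/4, m_3 = -411/14, m_4 = 75/28.
On [1, 2], s'(x) = b_1 + 2c_1·(x - 1) + 3d_1·(x - 1)² with b_1 = Δ_1 - h_1(2m_1 + m_2)/6 = -107/56, c_1 = m_1/2 = -891/28, d_1 = (m_2 - m_1)/(6h_1) = 1161/56. So s'(1) = -107/56.

-1.9107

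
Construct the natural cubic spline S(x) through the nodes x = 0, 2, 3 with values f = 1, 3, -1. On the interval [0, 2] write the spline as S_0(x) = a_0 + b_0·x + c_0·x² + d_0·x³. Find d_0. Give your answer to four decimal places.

-0.4167

Write σ_i for S''(x_i). With h_i = 2, 1 and divided differences Δ_i = 1, -4, the continuity of S' gives the tridiagonal system
  2·σ_0 + 6·σ_1 + 1·σ_2 = 6(Δ_1 - Δ_0) = -30
Natural end conditions: σ_0 = σ_2 = 0.
Solving the tridiagonal system: σ_0 = 0, σ_1 = -5, σ_2 = 0.
On [0, 2], with S_0(x) = a_0 + b_0·x + c_0·x² + d_0·x³: c_0 = σ_0/2 = 0, d_0 = (σ_1 - σ_0)/(6h_0) = -5/12, b_0 = Δ_0 - h_0(2σ_0 + σ_1)/6 = 8/3.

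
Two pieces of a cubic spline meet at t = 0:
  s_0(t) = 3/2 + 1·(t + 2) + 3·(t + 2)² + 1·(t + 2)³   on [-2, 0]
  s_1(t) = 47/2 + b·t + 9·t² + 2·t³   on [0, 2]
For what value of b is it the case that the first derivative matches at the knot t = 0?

25

s_0'(t) = 1 + 6·(t + 2) + 3·(t + 2)², so s_0'(0) = 25. On the right, s_1'(0) = b, so b = 25.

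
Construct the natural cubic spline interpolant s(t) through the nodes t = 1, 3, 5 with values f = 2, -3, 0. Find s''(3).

Write M_i for s''(x_i). With h_i = 2, 2 and divided differences Δ_i = -5/2, 3/2, the continuity of s' gives the tridiagonal system
  2·M_0 + 8·M_1 + 2·M_2 = 6(Δ_1 - Δ_0) = 24
Natural end conditions: M_0 = M_2 = 0.
Forward elimination and back-substitution give M_0 = 0, M_1 = 3, M_2 = 0.

3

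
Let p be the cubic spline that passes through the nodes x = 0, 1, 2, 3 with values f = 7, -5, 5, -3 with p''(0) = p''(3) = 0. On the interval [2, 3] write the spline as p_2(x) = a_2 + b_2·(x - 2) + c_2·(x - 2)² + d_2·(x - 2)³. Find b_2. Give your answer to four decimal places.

4.5333

Let m_i = p''(x_i). Step sizes h_i = 1, 1, 1; slopes of the chords Δ_i = (y_(i+1) - y_i)/h_i = -12, 10, -8.
  1·m_0 + 4·m_1 + 1·m_2 = 6(Δ_1 - Δ_0) = 132
  1·m_1 + 4·m_2 + 1·m_3 = 6(Δ_2 - Δ_1) = -108
Natural end conditions: m_0 = m_3 = 0.
Forward elimination and back-substitution give m_0 = 0, m_1 = 212/5, m_2 = -188/5, m_3 = 0.
On [2, 3], with p_2(x) = a_2 + b_2·(x - 2) + c_2·(x - 2)² + d_2·(x - 2)³: c_2 = m_2/2 = -94/5, d_2 = (m_3 - m_2)/(6h_2) = 94/15, b_2 = Δ_2 - h_2(2m_2 + m_3)/6 = 68/15.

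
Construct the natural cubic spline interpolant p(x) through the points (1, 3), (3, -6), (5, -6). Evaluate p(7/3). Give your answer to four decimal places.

Let m_i = p''(x_i). Step sizes h_i = 2, 2; slopes of the chords Δ_i = (y_(i+1) - y_i)/h_i = -9/2, 0.
  2·m_0 + 8·m_1 + 2·m_2 = 6(Δ_1 - Δ_0) = 27
Natural end conditions: m_0 = m_2 = 0.
Hence m_0 = 0, m_1 = 27/8, m_2 = 0.
On [1, 3], p(x) = 3 - 45/8·(x - 1) + 0·(x - 1)² + 9/32·(x - 1)³.
With (x - 1) = 4/3: p(7/3) = -23/6.

-3.8333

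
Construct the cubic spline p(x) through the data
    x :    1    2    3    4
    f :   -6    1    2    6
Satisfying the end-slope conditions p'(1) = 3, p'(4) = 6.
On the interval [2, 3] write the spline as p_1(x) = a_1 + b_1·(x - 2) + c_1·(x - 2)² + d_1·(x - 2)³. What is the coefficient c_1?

-8

Put M_i = p'' at the i-th knot. Here h = (1, 1, 1) and Δ = (7, 1, 4), so the interior equations h_(i-1)·M_(i-1) + 2(h_(i-1)+h_i)·M_i + h_i·M_(i+1) = 6(Δ_i − Δ_(i-1)) read
  1·M_0 + 4·M_1 + 1·M_2 = 6(Δ_1 - Δ_0) = -36
  1·M_1 + 4·M_2 + 1·M_3 = 6(Δ_2 - Δ_1) = 18
Clamped end conditions give two more equations: 2h_0·M_0 + h_0·M_1 = 6(Δ_0 - p'(1)) = 24 and h_2·M_2 + 2h_2·M_3 = 6(p'(4) - Δ_2) = 12.
Solving: M_0 = 20, M_1 = -16, M_2 = 8, M_3 = 2.
On [2, 3], with p_1(x) = a_1 + b_1·(x - 2) + c_1·(x - 2)² + d_1·(x - 2)³: c_1 = M_1/2 = -8, d_1 = (M_2 - M_1)/(6h_1) = 4, b_1 = Δ_1 - h_1(2M_1 + M_2)/6 = 5.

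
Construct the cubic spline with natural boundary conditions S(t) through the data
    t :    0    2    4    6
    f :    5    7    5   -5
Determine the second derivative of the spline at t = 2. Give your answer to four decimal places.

-0.8000

Let m_i = S''(x_i). Step sizes h_i = 2, 2, 2; slopes of the chords Δ_i = (y_(i+1) - y_i)/h_i = 1, -1, -5.
  2·m_0 + 8·m_1 + 2·m_2 = 6(Δ_1 - Δ_0) = -12
  2·m_1 + 8·m_2 + 2·m_3 = 6(Δ_2 - Δ_1) = -24
Natural end conditions: m_0 = m_3 = 0.
Solving the tridiagonal system: m_0 = 0, m_1 = -4/5, m_2 = -14/5, m_3 = 0.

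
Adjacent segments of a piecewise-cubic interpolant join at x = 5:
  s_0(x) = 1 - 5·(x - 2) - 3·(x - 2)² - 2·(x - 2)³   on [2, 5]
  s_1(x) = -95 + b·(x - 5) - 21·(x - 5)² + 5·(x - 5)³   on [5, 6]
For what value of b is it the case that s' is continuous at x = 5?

s_0'(x) = -5 - 6·(x - 2) - 6·(x - 2)², so s_0'(5) = -77. On the right, s_1'(5) = b, so b = -77.

-77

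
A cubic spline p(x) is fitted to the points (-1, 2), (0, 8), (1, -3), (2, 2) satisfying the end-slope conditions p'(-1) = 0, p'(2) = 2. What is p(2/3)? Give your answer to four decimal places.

0.2963

Write M_i for p''(x_i). With h_i = 1, 1, 1 and divided differences Δ_i = 6, -11, 5, the continuity of p' gives the tridiagonal system
  1·M_0 + 4·M_1 + 1·M_2 = 6(Δ_1 - Δ_0) = -102
  1·M_1 + 4·M_2 + 1·M_3 = 6(Δ_2 - Δ_1) = 96
Clamped end conditions give two more equations: 2h_0·M_0 + h_0·M_1 = 6(Δ_0 - p'(-1)) = 36 and h_2·M_2 + 2h_2·M_3 = 6(p'(2) - Δ_2) = -18.
Solving: M_0 = 124/3, M_1 = -140/3, M_2 = 130/3, M_3 = -92/3.
On [0, 1], p(x) = 8 - 8/3·x - 70/3·x² + 15·x³.
With x = 2/3: p(2/3) = 8/27.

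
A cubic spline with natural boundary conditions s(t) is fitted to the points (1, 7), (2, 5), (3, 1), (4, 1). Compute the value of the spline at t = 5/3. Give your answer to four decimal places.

5.9630

Put m_i = s'' at the i-th knot. Here h = (1, 1, 1) and Δ = (-2, -4, 0), so the interior equations h_(i-1)·m_(i-1) + 2(h_(i-1)+h_i)·m_i + h_i·m_(i+1) = 6(Δ_i − Δ_(i-1)) read
  1·m_0 + 4·m_1 + 1·m_2 = 6(Δ_1 - Δ_0) = -12
  1·m_1 + 4·m_2 + 1·m_3 = 6(Δ_2 - Δ_1) = 24
Natural end conditions: m_0 = m_3 = 0.
Forward elimination and back-substitution give m_0 = 0, m_1 = -24/5, m_2 = 36/5, m_3 = 0.
On [1, 2], s(t) = 7 - 6/5·(t - 1) + 0·(t - 1)² - 4/5·(t - 1)³.
With (t - 1) = 2/3: s(5/3) = 161/27.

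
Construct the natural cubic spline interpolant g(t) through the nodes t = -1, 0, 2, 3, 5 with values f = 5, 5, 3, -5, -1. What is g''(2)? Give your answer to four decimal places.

Let σ_i = g''(x_i). Step sizes h_i = 1, 2, 1, 2; slopes of the chords Δ_i = (y_(i+1) - y_i)/h_i = 0, -1, -8, 2.
  1·σ_0 + 6·σ_1 + 2·σ_2 = 6(Δ_1 - Δ_0) = -6
  2·σ_1 + 6·σ_2 + 1·σ_3 = 6(Δ_2 - Δ_1) = -42
  1·σ_2 + 6·σ_3 + 2·σ_4 = 6(Δ_3 - Δ_2) = 60
Natural end conditions: σ_0 = σ_4 = 0.
Solving: σ_0 = 0, σ_1 = 69/31, σ_2 = -300/31, σ_3 = 360/31, σ_4 = 0.

-9.6774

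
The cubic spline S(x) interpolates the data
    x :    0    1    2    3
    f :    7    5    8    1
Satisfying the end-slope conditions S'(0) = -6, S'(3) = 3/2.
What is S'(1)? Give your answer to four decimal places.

Put M_i = S'' at the i-th knot. Here h = (1, 1, 1) and Δ = (-2, 3, -7), so the interior equations h_(i-1)·M_(i-1) + 2(h_(i-1)+h_i)·M_i + h_i·M_(i+1) = 6(Δ_i − Δ_(i-1)) read
  1·M_0 + 4·M_1 + 1·M_2 = 6(Δ_1 - Δ_0) = 30
  1·M_1 + 4·M_2 + 1·M_3 = 6(Δ_2 - Δ_1) = -60
Clamped end conditions give two more equations: 2h_0·M_0 + h_0·M_1 = 6(Δ_0 - S'(0)) = 24 and h_2·M_2 + 2h_2·M_3 = 6(S'(3) - Δ_2) = 51.
Hence M_0 = 27/5, M_1 = 66/5, M_2 = -141/5, M_3 = 198/5.
On [1, 2], S'(x) = b_1 + 2c_1·(x - 1) + 3d_1·(x - 1)² with b_1 = Δ_1 - h_1(2M_1 + M_2)/6 = 33/10, c_1 = M_1/2 = 33/5, d_1 = (M_2 - M_1)/(6h_1) = -69/10. So S'(1) = 33/10.

3.3000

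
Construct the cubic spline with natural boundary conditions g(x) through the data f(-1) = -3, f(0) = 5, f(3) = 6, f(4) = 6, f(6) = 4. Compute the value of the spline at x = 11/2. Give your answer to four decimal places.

Write m_i for g''(x_i). With h_i = 1, 3, 1, 2 and divided differences Δ_i = 8, 1/3, 0, -1, the continuity of g' gives the tridiagonal system
  1·m_0 + 8·m_1 + 3·m_2 = 6(Δ_1 - Δ_0) = -46
  3·m_1 + 8·m_2 + 1·m_3 = 6(Δ_2 - Δ_1) = -2
  1·m_2 + 6·m_3 + 2·m_4 = 6(Δ_3 - Δ_2) = -6
Natural end conditions: m_0 = m_4 = 0.
Solving: m_0 = 0, m_1 = -1072/161, m_2 = 390/161, m_3 = -226/161, m_4 = 0.
On [4, 6], g(x) = 6 - 31/483·(x - 4) - 113/161·(x - 4)² + 113/966·(x - 4)³.
With (x - 4) = 3/2: g(11/2) = 12157/2576.

4.7193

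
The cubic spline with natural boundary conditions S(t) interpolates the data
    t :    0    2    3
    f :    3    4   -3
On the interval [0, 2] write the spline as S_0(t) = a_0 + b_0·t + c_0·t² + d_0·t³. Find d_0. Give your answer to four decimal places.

-0.6250

Write M_i for S''(x_i). With h_i = 2, 1 and divided differences Δ_i = 1/2, -7, the continuity of S' gives the tridiagonal system
  2·M_0 + 6·M_1 + 1·M_2 = 6(Δ_1 - Δ_0) = -45
Natural end conditions: M_0 = M_2 = 0.
Solving: M_0 = 0, M_1 = -15/2, M_2 = 0.
On [0, 2], with S_0(t) = a_0 + b_0·t + c_0·t² + d_0·t³: c_0 = M_0/2 = 0, d_0 = (M_1 - M_0)/(6h_0) = -5/8, b_0 = Δ_0 - h_0(2M_0 + M_1)/6 = 3.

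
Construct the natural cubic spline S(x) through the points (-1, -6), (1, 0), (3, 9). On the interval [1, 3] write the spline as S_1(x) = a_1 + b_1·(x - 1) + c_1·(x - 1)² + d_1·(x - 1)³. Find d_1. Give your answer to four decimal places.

-0.0938

Put σ_i = S'' at the i-th knot. Here h = (2, 2) and Δ = (3, 9/2), so the interior equations h_(i-1)·σ_(i-1) + 2(h_(i-1)+h_i)·σ_i + h_i·σ_(i+1) = 6(Δ_i − Δ_(i-1)) read
  2·σ_0 + 8·σ_1 + 2·σ_2 = 6(Δ_1 - Δ_0) = 9
Natural end conditions: σ_0 = σ_2 = 0.
Solving: σ_0 = 0, σ_1 = 9/8, σ_2 = 0.
On [1, 3], with S_1(x) = a_1 + b_1·(x - 1) + c_1·(x - 1)² + d_1·(x - 1)³: c_1 = σ_1/2 = 9/16, d_1 = (σ_2 - σ_1)/(6h_1) = -3/32, b_1 = Δ_1 - h_1(2σ_1 + σ_2)/6 = 15/4.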